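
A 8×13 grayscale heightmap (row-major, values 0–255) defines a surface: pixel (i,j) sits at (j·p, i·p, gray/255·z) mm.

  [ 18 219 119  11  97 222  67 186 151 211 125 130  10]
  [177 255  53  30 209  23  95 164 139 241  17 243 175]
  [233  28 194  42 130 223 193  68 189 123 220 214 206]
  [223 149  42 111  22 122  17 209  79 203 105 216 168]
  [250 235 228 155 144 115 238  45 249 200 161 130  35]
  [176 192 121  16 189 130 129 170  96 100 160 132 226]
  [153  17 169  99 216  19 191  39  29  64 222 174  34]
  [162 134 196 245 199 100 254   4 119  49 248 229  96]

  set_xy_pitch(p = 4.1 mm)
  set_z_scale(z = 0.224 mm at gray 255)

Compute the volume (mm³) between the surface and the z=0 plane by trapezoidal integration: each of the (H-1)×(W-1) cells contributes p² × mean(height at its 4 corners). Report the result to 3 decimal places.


172.752

height_mm = gray/255 × 0.224; cell vol = 4.1² × mean(4 corners)
unit = 4.1² × 0.224 / (4×255) = 0.00369161 mm³ per gray-sum
row 0: Σ corner-gray over 12 cells = 6394  → 23.6041
row 1: Σ corner-gray over 12 cells = 6977  → 25.7563
row 2: Σ corner-gray over 12 cells = 6628  → 24.4680
row 3: Σ corner-gray over 12 cells = 7026  → 25.9372
row 4: Σ corner-gray over 12 cells = 7357  → 27.1592
row 5: Σ corner-gray over 12 cells = 5937  → 21.9171
row 6: Σ corner-gray over 12 cells = 6477  → 23.9105
Σ rows: total corner-gray = 46796  → 172.7525 mm³


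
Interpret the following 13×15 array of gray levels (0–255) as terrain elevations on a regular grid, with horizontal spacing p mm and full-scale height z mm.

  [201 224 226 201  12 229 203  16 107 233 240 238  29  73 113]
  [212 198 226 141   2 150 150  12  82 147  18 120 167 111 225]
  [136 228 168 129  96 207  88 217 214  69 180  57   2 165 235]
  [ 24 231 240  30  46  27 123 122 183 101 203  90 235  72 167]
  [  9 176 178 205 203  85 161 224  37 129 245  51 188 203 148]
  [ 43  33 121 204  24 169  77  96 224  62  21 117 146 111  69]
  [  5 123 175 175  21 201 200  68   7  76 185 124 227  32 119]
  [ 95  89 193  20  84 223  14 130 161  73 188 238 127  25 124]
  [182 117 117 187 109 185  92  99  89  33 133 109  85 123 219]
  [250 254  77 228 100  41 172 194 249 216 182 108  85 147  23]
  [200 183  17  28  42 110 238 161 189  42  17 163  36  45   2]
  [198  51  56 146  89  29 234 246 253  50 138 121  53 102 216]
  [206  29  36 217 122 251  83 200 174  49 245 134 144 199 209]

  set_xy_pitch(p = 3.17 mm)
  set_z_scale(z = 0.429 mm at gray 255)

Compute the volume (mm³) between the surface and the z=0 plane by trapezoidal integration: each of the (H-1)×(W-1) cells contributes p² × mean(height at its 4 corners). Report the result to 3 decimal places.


height_mm = gray/255 × 0.429; cell vol = 3.17² × mean(4 corners)
unit = 3.17² × 0.429 / (4×255) = 0.00422645 mm³ per gray-sum
row 0: Σ corner-gray over 14 cells = 7861  → 33.2241
row 1: Σ corner-gray over 14 cells = 7496  → 31.6815
row 2: Σ corner-gray over 14 cells = 7608  → 32.1548
row 3: Σ corner-gray over 14 cells = 7924  → 33.4904
row 4: Σ corner-gray over 14 cells = 7249  → 30.6375
row 5: Σ corner-gray over 14 cells = 6274  → 26.5167
row 6: Σ corner-gray over 14 cells = 6701  → 28.3214
row 7: Σ corner-gray over 14 cells = 6706  → 28.3426
row 8: Σ corner-gray over 14 cells = 7736  → 32.6958
row 9: Σ corner-gray over 14 cells = 7123  → 30.1050
row 10: Σ corner-gray over 14 cells = 6294  → 26.6013
row 11: Σ corner-gray over 14 cells = 7731  → 32.6747
Σ rows: total corner-gray = 86703  → 366.4458 mm³

366.446


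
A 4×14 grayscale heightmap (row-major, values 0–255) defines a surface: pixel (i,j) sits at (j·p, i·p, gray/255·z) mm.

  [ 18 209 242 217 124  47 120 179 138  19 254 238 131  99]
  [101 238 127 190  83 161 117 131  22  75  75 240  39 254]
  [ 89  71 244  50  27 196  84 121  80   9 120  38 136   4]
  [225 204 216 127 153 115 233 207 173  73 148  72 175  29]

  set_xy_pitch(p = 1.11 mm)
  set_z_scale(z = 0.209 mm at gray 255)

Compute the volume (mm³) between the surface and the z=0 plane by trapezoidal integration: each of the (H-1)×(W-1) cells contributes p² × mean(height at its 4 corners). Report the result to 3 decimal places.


height_mm = gray/255 × 0.209; cell vol = 1.11² × mean(4 corners)
unit = 1.11² × 0.209 / (4×255) = 0.00025246 mm³ per gray-sum
row 0: Σ corner-gray over 13 cells = 7304  → 1.8440
row 1: Σ corner-gray over 13 cells = 5796  → 1.4633
row 2: Σ corner-gray over 13 cells = 6491  → 1.6387
Σ rows: total corner-gray = 19591  → 4.9459 mm³

4.946


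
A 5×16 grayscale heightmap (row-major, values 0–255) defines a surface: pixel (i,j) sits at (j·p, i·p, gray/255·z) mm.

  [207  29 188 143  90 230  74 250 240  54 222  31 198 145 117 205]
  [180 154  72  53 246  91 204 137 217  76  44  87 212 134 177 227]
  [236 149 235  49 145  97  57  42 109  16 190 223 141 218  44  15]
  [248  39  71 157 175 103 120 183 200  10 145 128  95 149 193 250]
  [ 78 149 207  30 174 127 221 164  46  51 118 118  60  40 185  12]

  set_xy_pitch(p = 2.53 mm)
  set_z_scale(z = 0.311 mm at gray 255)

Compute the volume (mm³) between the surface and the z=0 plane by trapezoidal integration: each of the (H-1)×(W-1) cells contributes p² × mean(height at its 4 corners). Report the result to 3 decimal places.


61.992

height_mm = gray/255 × 0.311; cell vol = 2.53² × mean(4 corners)
unit = 2.53² × 0.311 / (4×255) = 0.00195165 mm³ per gray-sum
row 0: Σ corner-gray over 15 cells = 8649  → 16.8798
row 1: Σ corner-gray over 15 cells = 7896  → 15.4102
row 2: Σ corner-gray over 15 cells = 7715  → 15.0570
row 3: Σ corner-gray over 15 cells = 7504  → 14.6452
Σ rows: total corner-gray = 31764  → 61.9921 mm³


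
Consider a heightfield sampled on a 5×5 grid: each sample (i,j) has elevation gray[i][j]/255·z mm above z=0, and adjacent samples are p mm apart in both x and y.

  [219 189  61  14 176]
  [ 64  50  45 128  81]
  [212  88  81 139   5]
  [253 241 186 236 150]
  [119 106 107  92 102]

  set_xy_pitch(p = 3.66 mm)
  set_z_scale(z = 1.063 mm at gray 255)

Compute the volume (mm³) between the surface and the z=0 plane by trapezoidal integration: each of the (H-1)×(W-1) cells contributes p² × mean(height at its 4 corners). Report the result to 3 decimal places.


height_mm = gray/255 × 1.063; cell vol = 3.66² × mean(4 corners)
unit = 3.66² × 1.063 / (4×255) = 0.0139603 mm³ per gray-sum
row 0: Σ corner-gray over 4 cells = 1514  → 21.1359
row 1: Σ corner-gray over 4 cells = 1424  → 19.8795
row 2: Σ corner-gray over 4 cells = 2562  → 35.7663
row 3: Σ corner-gray over 4 cells = 2560  → 35.7384
Σ rows: total corner-gray = 8060  → 112.5202 mm³

112.520


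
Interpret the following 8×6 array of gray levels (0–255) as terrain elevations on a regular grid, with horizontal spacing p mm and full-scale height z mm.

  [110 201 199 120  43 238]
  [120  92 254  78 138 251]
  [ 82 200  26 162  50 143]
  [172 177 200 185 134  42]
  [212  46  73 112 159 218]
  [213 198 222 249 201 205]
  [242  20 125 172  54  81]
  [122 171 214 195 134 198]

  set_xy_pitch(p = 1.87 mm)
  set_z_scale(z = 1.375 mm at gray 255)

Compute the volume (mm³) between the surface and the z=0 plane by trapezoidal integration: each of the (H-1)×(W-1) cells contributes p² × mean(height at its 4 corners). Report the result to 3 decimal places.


height_mm = gray/255 × 1.375; cell vol = 1.87² × mean(4 corners)
unit = 1.87² × 1.375 / (4×255) = 0.00471396 mm³ per gray-sum
row 0: Σ corner-gray over 5 cells = 2969  → 13.9957
row 1: Σ corner-gray over 5 cells = 2596  → 12.2374
row 2: Σ corner-gray over 5 cells = 2707  → 12.7607
row 3: Σ corner-gray over 5 cells = 2816  → 13.2745
row 4: Σ corner-gray over 5 cells = 3368  → 15.8766
row 5: Σ corner-gray over 5 cells = 3223  → 15.1931
row 6: Σ corner-gray over 5 cells = 2813  → 13.2604
Σ rows: total corner-gray = 20492  → 96.5984 mm³

96.598


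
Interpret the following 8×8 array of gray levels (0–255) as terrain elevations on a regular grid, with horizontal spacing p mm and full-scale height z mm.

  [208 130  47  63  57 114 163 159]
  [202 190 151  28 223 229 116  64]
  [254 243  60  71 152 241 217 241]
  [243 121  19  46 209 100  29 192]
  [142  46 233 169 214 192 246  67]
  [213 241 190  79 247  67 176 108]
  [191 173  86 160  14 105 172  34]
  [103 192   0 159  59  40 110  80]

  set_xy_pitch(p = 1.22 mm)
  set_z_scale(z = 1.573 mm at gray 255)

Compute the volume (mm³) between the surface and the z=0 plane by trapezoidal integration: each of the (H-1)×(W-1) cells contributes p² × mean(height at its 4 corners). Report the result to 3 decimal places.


height_mm = gray/255 × 1.573; cell vol = 1.22² × mean(4 corners)
unit = 1.22² × 1.573 / (4×255) = 0.00229535 mm³ per gray-sum
row 0: Σ corner-gray over 7 cells = 3655  → 8.3895
row 1: Σ corner-gray over 7 cells = 4603  → 10.5655
row 2: Σ corner-gray over 7 cells = 3946  → 9.0574
row 3: Σ corner-gray over 7 cells = 3892  → 8.9335
row 4: Σ corner-gray over 7 cells = 4730  → 10.8570
row 5: Σ corner-gray over 7 cells = 3966  → 9.1033
row 6: Σ corner-gray over 7 cells = 2948  → 6.7667
Σ rows: total corner-gray = 27740  → 63.6729 mm³

63.673


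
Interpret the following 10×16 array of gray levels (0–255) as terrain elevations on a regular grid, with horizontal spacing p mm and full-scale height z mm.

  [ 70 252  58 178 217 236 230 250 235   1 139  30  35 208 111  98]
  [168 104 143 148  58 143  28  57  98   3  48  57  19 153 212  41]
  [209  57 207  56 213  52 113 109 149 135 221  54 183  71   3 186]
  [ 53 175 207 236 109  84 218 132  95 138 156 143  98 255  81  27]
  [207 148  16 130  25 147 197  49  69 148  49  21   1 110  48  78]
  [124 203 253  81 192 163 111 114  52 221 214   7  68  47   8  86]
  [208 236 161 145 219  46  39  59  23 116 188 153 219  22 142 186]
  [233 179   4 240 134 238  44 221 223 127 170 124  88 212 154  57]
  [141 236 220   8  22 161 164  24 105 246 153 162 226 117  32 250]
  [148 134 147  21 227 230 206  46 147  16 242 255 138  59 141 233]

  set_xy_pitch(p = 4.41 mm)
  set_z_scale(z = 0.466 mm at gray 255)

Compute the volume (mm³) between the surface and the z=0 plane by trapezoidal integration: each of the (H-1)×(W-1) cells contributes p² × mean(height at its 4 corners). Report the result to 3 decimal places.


height_mm = gray/255 × 0.466; cell vol = 4.41² × mean(4 corners)
unit = 4.41² × 0.466 / (4×255) = 0.00888511 mm³ per gray-sum
row 0: Σ corner-gray over 15 cells = 7279  → 64.6747
row 1: Σ corner-gray over 15 cells = 6392  → 56.7936
row 2: Σ corner-gray over 15 cells = 7975  → 70.8588
row 3: Σ corner-gray over 15 cells = 6935  → 61.6183
row 4: Σ corner-gray over 15 cells = 6279  → 55.7896
row 5: Σ corner-gray over 15 cells = 7608  → 67.5979
row 6: Σ corner-gray over 15 cells = 8536  → 75.8433
row 7: Σ corner-gray over 15 cells = 8749  → 77.7358
row 8: Σ corner-gray over 15 cells = 8542  → 75.8966
Σ rows: total corner-gray = 68295  → 606.8087 mm³

606.809


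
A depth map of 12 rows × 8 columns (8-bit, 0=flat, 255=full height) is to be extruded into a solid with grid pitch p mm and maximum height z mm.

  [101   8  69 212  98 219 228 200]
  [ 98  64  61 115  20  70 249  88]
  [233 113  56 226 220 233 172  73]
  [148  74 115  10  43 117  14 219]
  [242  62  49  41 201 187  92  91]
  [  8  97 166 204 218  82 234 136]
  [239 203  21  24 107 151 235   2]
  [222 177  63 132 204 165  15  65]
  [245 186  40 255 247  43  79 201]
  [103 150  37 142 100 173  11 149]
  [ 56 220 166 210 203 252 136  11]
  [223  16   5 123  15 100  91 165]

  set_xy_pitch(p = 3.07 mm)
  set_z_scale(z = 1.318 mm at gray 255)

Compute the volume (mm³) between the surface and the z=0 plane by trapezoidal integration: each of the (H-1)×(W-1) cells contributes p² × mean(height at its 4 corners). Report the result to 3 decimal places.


478.893

height_mm = gray/255 × 1.318; cell vol = 3.07² × mean(4 corners)
unit = 3.07² × 1.318 / (4×255) = 0.0121784 mm³ per gray-sum
row 0: Σ corner-gray over 7 cells = 3313  → 40.3472
row 1: Σ corner-gray over 7 cells = 3690  → 44.9385
row 2: Σ corner-gray over 7 cells = 3459  → 42.1253
row 3: Σ corner-gray over 7 cells = 2710  → 33.0036
row 4: Σ corner-gray over 7 cells = 3743  → 45.5839
row 5: Σ corner-gray over 7 cells = 3869  → 47.1184
row 6: Σ corner-gray over 7 cells = 3522  → 42.8925
row 7: Σ corner-gray over 7 cells = 3945  → 48.0440
row 8: Σ corner-gray over 7 cells = 3624  → 44.1347
row 9: Σ corner-gray over 7 cells = 3919  → 47.7273
row 10: Σ corner-gray over 7 cells = 3529  → 42.9777
Σ rows: total corner-gray = 39323  → 478.8932 mm³


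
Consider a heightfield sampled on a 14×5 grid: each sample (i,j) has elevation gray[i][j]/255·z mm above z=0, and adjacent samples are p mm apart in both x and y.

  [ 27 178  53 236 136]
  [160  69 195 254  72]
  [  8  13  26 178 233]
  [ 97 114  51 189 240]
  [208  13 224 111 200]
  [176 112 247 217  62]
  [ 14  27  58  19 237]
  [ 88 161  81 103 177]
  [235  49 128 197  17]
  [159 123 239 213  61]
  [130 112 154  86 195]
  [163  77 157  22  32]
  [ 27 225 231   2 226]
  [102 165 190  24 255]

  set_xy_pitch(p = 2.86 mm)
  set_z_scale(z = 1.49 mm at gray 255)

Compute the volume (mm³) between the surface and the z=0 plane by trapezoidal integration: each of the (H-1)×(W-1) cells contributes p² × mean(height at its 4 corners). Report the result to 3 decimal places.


317.284

height_mm = gray/255 × 1.49; cell vol = 2.86² × mean(4 corners)
unit = 2.86² × 1.49 / (4×255) = 0.0119486 mm³ per gray-sum
row 0: Σ corner-gray over 4 cells = 2365  → 28.2585
row 1: Σ corner-gray over 4 cells = 1943  → 23.2162
row 2: Σ corner-gray over 4 cells = 1720  → 20.5516
row 3: Σ corner-gray over 4 cells = 2149  → 25.6776
row 4: Σ corner-gray over 4 cells = 2494  → 29.7999
row 5: Σ corner-gray over 4 cells = 1849  → 22.0930
row 6: Σ corner-gray over 4 cells = 1414  → 16.8954
row 7: Σ corner-gray over 4 cells = 1955  → 23.3596
row 8: Σ corner-gray over 4 cells = 2370  → 28.3183
row 9: Σ corner-gray over 4 cells = 2399  → 28.6648
row 10: Σ corner-gray over 4 cells = 1736  → 20.7428
row 11: Σ corner-gray over 4 cells = 1876  → 22.4156
row 12: Σ corner-gray over 4 cells = 2284  → 27.2907
Σ rows: total corner-gray = 26554  → 317.2840 mm³


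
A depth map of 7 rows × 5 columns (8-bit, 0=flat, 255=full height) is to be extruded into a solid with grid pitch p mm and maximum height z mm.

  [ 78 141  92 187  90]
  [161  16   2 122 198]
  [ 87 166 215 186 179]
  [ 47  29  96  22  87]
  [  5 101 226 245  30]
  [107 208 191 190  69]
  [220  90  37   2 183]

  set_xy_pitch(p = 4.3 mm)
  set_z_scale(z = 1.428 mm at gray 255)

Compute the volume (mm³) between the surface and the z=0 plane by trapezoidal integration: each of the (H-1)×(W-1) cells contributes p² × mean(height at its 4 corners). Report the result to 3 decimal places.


height_mm = gray/255 × 1.428; cell vol = 4.3² × mean(4 corners)
unit = 4.3² × 1.428 / (4×255) = 0.025886 mm³ per gray-sum
row 0: Σ corner-gray over 4 cells = 1647  → 42.6342
row 1: Σ corner-gray over 4 cells = 2039  → 52.7816
row 2: Σ corner-gray over 4 cells = 1828  → 47.3196
row 3: Σ corner-gray over 4 cells = 1607  → 41.5988
row 4: Σ corner-gray over 4 cells = 2533  → 65.5692
row 5: Σ corner-gray over 4 cells = 2015  → 52.1603
Σ rows: total corner-gray = 11669  → 302.0637 mm³

302.064


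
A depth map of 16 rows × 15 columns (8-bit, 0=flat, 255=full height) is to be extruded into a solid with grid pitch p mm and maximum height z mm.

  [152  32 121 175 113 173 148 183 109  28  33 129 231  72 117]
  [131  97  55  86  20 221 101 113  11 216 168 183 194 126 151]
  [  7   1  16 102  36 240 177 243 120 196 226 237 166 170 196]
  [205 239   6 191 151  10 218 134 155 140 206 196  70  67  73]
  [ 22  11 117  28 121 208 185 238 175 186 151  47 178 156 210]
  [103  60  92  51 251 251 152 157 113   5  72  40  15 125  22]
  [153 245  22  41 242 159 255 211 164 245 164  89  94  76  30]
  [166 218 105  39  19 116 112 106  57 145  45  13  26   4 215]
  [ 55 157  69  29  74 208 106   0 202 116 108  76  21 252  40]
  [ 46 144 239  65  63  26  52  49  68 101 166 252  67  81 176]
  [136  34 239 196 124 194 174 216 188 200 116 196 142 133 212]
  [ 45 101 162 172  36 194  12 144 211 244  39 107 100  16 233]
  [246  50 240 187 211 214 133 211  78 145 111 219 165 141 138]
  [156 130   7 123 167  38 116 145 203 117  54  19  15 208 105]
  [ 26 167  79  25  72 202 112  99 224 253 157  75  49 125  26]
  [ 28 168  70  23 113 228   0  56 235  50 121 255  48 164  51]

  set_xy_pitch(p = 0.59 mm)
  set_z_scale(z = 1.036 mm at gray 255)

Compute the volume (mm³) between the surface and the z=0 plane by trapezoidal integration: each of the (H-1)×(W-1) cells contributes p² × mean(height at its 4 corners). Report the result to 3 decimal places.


height_mm = gray/255 × 1.036; cell vol = 0.59² × mean(4 corners)
unit = 0.59² × 1.036 / (4×255) = 0.00035356 mm³ per gray-sum
row 0: Σ corner-gray over 14 cells = 6827  → 2.4138
row 1: Σ corner-gray over 14 cells = 7527  → 2.6612
row 2: Σ corner-gray over 14 cells = 7907  → 2.7956
row 3: Σ corner-gray over 14 cells = 7678  → 2.7146
row 4: Σ corner-gray over 14 cells = 6727  → 2.3784
row 5: Σ corner-gray over 14 cells = 7090  → 2.5067
row 6: Σ corner-gray over 14 cells = 6588  → 2.3293
row 7: Σ corner-gray over 14 cells = 5322  → 1.8816
row 8: Σ corner-gray over 14 cells = 5899  → 2.0857
row 9: Σ corner-gray over 14 cells = 7620  → 2.6941
row 10: Σ corner-gray over 14 cells = 8006  → 2.8306
row 11: Σ corner-gray over 14 cells = 7948  → 2.8101
row 12: Σ corner-gray over 14 cells = 7539  → 2.6655
row 13: Σ corner-gray over 14 cells = 6275  → 2.2186
row 14: Σ corner-gray over 14 cells = 6471  → 2.2879
Σ rows: total corner-gray = 105424  → 37.2738 mm³

37.274


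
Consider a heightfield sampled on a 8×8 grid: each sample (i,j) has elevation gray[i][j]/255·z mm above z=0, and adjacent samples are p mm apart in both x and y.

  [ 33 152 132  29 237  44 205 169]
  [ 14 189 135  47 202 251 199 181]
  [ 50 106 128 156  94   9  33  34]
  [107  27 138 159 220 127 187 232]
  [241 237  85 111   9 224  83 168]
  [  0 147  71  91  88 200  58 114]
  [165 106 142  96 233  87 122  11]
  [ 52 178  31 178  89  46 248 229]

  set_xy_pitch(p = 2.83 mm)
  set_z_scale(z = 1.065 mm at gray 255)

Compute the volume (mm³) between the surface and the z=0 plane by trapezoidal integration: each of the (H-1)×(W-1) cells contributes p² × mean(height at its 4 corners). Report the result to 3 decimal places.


206.071

height_mm = gray/255 × 1.065; cell vol = 2.83² × mean(4 corners)
unit = 2.83² × 1.065 / (4×255) = 0.00836223 mm³ per gray-sum
row 0: Σ corner-gray over 7 cells = 4041  → 33.7918
row 1: Σ corner-gray over 7 cells = 3377  → 28.2393
row 2: Σ corner-gray over 7 cells = 3191  → 26.6839
row 3: Σ corner-gray over 7 cells = 3962  → 33.1312
row 4: Σ corner-gray over 7 cells = 3331  → 27.8546
row 5: Σ corner-gray over 7 cells = 3172  → 26.5250
row 6: Σ corner-gray over 7 cells = 3569  → 29.8448
Σ rows: total corner-gray = 24643  → 206.0705 mm³


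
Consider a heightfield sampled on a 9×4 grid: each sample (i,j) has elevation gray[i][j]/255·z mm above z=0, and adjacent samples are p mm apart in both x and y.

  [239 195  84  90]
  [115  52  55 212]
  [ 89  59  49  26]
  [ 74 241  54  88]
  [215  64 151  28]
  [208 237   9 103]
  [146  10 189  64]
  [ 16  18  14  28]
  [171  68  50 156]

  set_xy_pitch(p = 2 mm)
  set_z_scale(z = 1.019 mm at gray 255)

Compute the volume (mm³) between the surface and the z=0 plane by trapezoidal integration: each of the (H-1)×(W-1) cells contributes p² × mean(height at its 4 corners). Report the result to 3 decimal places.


36.292

height_mm = gray/255 × 1.019; cell vol = 2² × mean(4 corners)
unit = 2² × 1.019 / (4×255) = 0.00399608 mm³ per gray-sum
row 0: Σ corner-gray over 3 cells = 1428  → 5.7064
row 1: Σ corner-gray over 3 cells = 872  → 3.4846
row 2: Σ corner-gray over 3 cells = 1083  → 4.3278
row 3: Σ corner-gray over 3 cells = 1425  → 5.6944
row 4: Σ corner-gray over 3 cells = 1476  → 5.8982
row 5: Σ corner-gray over 3 cells = 1411  → 5.6385
row 6: Σ corner-gray over 3 cells = 716  → 2.8612
row 7: Σ corner-gray over 3 cells = 671  → 2.6814
Σ rows: total corner-gray = 9082  → 36.2924 mm³


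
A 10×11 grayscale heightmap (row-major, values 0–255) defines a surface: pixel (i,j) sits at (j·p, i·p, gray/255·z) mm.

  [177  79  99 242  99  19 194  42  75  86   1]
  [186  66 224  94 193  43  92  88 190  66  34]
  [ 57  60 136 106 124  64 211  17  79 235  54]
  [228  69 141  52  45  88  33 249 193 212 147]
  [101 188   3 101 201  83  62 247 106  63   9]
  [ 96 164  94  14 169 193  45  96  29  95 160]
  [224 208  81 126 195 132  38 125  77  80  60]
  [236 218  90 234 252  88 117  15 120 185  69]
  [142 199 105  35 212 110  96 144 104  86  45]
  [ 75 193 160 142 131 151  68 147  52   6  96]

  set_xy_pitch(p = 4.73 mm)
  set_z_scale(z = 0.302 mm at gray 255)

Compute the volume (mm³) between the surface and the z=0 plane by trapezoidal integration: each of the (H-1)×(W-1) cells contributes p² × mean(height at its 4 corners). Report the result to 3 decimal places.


280.830

height_mm = gray/255 × 0.302; cell vol = 4.73² × mean(4 corners)
unit = 4.73² × 0.302 / (4×255) = 0.00662413 mm³ per gray-sum
row 0: Σ corner-gray over 10 cells = 4380  → 29.0137
row 1: Σ corner-gray over 10 cells = 4507  → 29.8550
row 2: Σ corner-gray over 10 cells = 4714  → 31.2262
row 3: Σ corner-gray over 10 cells = 4757  → 31.5110
row 4: Σ corner-gray over 10 cells = 4272  → 28.2983
row 5: Σ corner-gray over 10 cells = 4462  → 29.5569
row 6: Σ corner-gray over 10 cells = 5351  → 35.4457
row 7: Σ corner-gray over 10 cells = 5312  → 35.1874
row 8: Σ corner-gray over 10 cells = 4640  → 30.7360
Σ rows: total corner-gray = 42395  → 280.8301 mm³


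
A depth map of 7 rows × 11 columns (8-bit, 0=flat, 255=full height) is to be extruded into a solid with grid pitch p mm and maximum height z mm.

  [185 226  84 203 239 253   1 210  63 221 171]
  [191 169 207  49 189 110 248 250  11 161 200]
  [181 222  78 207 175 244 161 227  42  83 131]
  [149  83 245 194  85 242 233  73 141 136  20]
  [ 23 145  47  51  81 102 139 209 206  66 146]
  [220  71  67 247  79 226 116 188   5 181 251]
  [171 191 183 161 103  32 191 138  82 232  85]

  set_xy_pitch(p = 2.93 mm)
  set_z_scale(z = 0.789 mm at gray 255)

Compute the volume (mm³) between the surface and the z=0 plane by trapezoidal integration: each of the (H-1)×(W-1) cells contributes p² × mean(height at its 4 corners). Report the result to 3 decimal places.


233.924

height_mm = gray/255 × 0.789; cell vol = 2.93² × mean(4 corners)
unit = 2.93² × 0.789 / (4×255) = 0.00664067 mm³ per gray-sum
row 0: Σ corner-gray over 10 cells = 6535  → 43.3968
row 1: Σ corner-gray over 10 cells = 6369  → 42.2944
row 2: Σ corner-gray over 10 cells = 6223  → 41.3249
row 3: Σ corner-gray over 10 cells = 5294  → 35.1557
row 4: Σ corner-gray over 10 cells = 5092  → 33.8143
row 5: Σ corner-gray over 10 cells = 5713  → 37.9382
Σ rows: total corner-gray = 35226  → 233.9243 mm³


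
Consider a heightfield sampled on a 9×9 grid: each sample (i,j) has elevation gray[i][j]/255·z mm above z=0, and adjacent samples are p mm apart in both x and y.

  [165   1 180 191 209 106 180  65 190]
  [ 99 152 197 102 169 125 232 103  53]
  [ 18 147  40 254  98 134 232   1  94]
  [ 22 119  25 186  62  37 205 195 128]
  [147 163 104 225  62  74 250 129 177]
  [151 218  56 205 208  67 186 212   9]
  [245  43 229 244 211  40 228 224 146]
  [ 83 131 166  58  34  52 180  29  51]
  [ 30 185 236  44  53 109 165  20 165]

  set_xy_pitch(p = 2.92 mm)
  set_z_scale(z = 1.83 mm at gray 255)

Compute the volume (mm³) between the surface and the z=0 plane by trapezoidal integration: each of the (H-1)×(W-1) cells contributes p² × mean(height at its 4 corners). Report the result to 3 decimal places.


524.027

height_mm = gray/255 × 1.83; cell vol = 2.92² × mean(4 corners)
unit = 2.92² × 1.83 / (4×255) = 0.0152974 mm³ per gray-sum
row 0: Σ corner-gray over 8 cells = 4531  → 69.3124
row 1: Σ corner-gray over 8 cells = 4236  → 64.7996
row 2: Σ corner-gray over 8 cells = 3732  → 57.0898
row 3: Σ corner-gray over 8 cells = 4146  → 63.4229
row 4: Σ corner-gray over 8 cells = 4802  → 73.4579
row 5: Σ corner-gray over 8 cells = 5293  → 80.9690
row 6: Σ corner-gray over 8 cells = 4263  → 65.2127
row 7: Σ corner-gray over 8 cells = 3253  → 49.7623
Σ rows: total corner-gray = 34256  → 524.0265 mm³


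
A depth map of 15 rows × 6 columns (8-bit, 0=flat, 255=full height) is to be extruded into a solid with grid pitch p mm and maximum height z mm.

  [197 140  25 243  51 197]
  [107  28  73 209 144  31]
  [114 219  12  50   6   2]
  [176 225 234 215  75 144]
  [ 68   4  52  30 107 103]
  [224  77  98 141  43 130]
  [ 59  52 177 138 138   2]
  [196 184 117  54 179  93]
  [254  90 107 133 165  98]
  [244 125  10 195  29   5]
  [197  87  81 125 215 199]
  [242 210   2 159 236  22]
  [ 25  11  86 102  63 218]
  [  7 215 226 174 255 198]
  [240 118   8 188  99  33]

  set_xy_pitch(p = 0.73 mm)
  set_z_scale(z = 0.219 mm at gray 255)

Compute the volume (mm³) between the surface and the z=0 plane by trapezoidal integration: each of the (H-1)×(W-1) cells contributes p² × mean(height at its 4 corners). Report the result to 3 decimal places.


height_mm = gray/255 × 0.219; cell vol = 0.73² × mean(4 corners)
unit = 0.73² × 0.219 / (4×255) = 0.000114417 mm³ per gray-sum
row 0: Σ corner-gray over 5 cells = 2358  → 0.2698
row 1: Σ corner-gray over 5 cells = 1736  → 0.1986
row 2: Σ corner-gray over 5 cells = 2508  → 0.2870
row 3: Σ corner-gray over 5 cells = 2375  → 0.2717
row 4: Σ corner-gray over 5 cells = 1629  → 0.1864
row 5: Σ corner-gray over 5 cells = 2143  → 0.2452
row 6: Σ corner-gray over 5 cells = 2428  → 0.2778
row 7: Σ corner-gray over 5 cells = 2699  → 0.3088
row 8: Σ corner-gray over 5 cells = 2309  → 0.2642
row 9: Σ corner-gray over 5 cells = 2379  → 0.2722
row 10: Σ corner-gray over 5 cells = 2890  → 0.3307
row 11: Σ corner-gray over 5 cells = 2245  → 0.2569
row 12: Σ corner-gray over 5 cells = 2712  → 0.3103
row 13: Σ corner-gray over 5 cells = 3044  → 0.3483
Σ rows: total corner-gray = 33455  → 3.8278 mm³

3.828


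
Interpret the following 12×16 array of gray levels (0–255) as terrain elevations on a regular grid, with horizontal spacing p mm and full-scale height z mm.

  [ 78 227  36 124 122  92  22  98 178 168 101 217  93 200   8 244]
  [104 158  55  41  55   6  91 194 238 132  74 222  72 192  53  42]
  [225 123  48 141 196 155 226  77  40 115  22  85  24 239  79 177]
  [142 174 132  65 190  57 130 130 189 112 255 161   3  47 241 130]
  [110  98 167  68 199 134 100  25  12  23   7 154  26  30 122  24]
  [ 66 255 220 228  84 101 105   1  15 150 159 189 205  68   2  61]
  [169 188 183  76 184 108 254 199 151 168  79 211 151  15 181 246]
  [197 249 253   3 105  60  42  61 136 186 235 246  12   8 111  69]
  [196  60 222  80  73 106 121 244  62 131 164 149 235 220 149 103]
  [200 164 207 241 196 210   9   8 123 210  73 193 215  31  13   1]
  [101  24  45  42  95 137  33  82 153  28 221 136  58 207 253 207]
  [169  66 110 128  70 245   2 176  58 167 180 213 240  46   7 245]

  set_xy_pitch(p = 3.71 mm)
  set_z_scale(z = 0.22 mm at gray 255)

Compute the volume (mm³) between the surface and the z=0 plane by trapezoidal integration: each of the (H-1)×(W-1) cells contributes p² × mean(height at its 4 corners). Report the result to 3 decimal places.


height_mm = gray/255 × 0.22; cell vol = 3.71² × mean(4 corners)
unit = 3.71² × 0.22 / (4×255) = 0.00296873 mm³ per gray-sum
row 0: Σ corner-gray over 15 cells = 7006  → 20.7989
row 1: Σ corner-gray over 15 cells = 6854  → 20.3477
row 2: Σ corner-gray over 15 cells = 7586  → 22.5208
row 3: Σ corner-gray over 15 cells = 6508  → 19.3205
row 4: Σ corner-gray over 15 cells = 6155  → 18.2725
row 5: Σ corner-gray over 15 cells = 8402  → 24.9432
row 6: Σ corner-gray over 15 cells = 8391  → 24.9106
row 7: Σ corner-gray over 15 cells = 8011  → 23.7825
row 8: Σ corner-gray over 15 cells = 8318  → 24.6939
row 9: Σ corner-gray over 15 cells = 7323  → 21.7400
row 10: Σ corner-gray over 15 cells = 7166  → 21.2739
Σ rows: total corner-gray = 81720  → 242.6044 mm³

242.604


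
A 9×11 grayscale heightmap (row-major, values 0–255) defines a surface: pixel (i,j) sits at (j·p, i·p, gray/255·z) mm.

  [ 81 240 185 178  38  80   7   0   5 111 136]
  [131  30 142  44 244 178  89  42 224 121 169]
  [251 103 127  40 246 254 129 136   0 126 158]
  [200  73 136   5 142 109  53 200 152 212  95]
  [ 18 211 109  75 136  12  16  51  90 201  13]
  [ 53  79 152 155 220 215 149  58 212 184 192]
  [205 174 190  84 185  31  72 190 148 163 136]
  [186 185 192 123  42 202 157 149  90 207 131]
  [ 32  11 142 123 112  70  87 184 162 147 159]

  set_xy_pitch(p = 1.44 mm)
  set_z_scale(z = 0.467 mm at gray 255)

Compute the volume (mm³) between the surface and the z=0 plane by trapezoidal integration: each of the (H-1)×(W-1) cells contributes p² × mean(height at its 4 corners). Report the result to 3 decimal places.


39.031

height_mm = gray/255 × 0.467; cell vol = 1.44² × mean(4 corners)
unit = 1.44² × 0.467 / (4×255) = 0.000949384 mm³ per gray-sum
row 0: Σ corner-gray over 10 cells = 4433  → 4.2086
row 1: Σ corner-gray over 10 cells = 5259  → 4.9928
row 2: Σ corner-gray over 10 cells = 5190  → 4.9273
row 3: Σ corner-gray over 10 cells = 4292  → 4.0748
row 4: Σ corner-gray over 10 cells = 4926  → 4.6767
row 5: Σ corner-gray over 10 cells = 5908  → 5.6090
row 6: Σ corner-gray over 10 cells = 5826  → 5.5311
row 7: Σ corner-gray over 10 cells = 5278  → 5.0108
Σ rows: total corner-gray = 41112  → 39.0311 mm³


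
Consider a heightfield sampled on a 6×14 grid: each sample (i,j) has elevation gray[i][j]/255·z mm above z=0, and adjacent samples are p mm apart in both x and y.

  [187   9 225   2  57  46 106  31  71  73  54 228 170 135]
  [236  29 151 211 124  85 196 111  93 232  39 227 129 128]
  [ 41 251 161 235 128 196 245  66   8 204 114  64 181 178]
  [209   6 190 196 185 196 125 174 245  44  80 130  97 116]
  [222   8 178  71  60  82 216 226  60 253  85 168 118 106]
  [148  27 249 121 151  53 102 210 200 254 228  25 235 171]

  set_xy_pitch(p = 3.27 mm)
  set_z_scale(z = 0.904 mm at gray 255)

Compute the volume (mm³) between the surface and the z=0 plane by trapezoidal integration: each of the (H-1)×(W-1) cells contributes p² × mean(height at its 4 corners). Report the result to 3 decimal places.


height_mm = gray/255 × 0.904; cell vol = 3.27² × mean(4 corners)
unit = 3.27² × 0.904 / (4×255) = 0.00947684 mm³ per gray-sum
row 0: Σ corner-gray over 13 cells = 6084  → 57.6571
row 1: Σ corner-gray over 13 cells = 7543  → 71.4838
row 2: Σ corner-gray over 13 cells = 7586  → 71.8913
row 3: Σ corner-gray over 13 cells = 7039  → 66.7075
row 4: Σ corner-gray over 13 cells = 7407  → 70.1950
Σ rows: total corner-gray = 35659  → 337.9348 mm³

337.935


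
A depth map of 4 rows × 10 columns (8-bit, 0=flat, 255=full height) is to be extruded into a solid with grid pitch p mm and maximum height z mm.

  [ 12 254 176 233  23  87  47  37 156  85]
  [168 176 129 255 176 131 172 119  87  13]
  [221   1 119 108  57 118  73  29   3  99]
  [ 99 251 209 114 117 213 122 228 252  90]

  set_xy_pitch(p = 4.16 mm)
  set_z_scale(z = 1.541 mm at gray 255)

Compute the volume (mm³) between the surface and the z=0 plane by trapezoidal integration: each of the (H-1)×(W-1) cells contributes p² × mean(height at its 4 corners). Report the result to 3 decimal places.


height_mm = gray/255 × 1.541; cell vol = 4.16² × mean(4 corners)
unit = 4.16² × 1.541 / (4×255) = 0.026145 mm³ per gray-sum
row 0: Σ corner-gray over 9 cells = 4794  → 125.3393
row 1: Σ corner-gray over 9 cells = 4007  → 104.7631
row 2: Σ corner-gray over 9 cells = 4537  → 118.6200
Σ rows: total corner-gray = 13338  → 348.7224 mm³

348.722


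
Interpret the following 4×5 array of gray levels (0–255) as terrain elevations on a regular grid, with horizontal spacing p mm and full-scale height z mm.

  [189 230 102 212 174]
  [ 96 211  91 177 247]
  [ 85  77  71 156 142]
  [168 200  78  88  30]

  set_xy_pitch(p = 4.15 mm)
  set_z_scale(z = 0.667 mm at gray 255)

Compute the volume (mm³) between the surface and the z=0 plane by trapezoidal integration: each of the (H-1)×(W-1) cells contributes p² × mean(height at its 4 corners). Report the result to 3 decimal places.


74.927

height_mm = gray/255 × 0.667; cell vol = 4.15² × mean(4 corners)
unit = 4.15² × 0.667 / (4×255) = 0.0112622 mm³ per gray-sum
row 0: Σ corner-gray over 4 cells = 2752  → 30.9935
row 1: Σ corner-gray over 4 cells = 2136  → 24.0560
row 2: Σ corner-gray over 4 cells = 1765  → 19.8777
Σ rows: total corner-gray = 6653  → 74.9272 mm³


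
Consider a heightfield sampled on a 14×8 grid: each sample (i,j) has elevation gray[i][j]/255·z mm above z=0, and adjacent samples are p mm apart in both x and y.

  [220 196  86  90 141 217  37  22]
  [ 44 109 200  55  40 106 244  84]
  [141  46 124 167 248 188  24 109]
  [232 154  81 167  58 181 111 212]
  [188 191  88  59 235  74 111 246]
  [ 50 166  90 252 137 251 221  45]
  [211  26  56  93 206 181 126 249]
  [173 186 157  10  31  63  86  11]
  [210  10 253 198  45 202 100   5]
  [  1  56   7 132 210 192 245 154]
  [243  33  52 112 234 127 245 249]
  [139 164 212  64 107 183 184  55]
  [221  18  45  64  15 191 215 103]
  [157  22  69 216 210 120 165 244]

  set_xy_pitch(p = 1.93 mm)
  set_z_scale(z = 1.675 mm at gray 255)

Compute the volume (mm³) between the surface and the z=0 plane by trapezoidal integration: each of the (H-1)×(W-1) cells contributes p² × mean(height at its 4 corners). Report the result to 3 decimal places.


height_mm = gray/255 × 1.675; cell vol = 1.93² × mean(4 corners)
unit = 1.93² × 1.675 / (4×255) = 0.00611687 mm³ per gray-sum
row 0: Σ corner-gray over 7 cells = 3412  → 20.8708
row 1: Σ corner-gray over 7 cells = 3480  → 21.2867
row 2: Σ corner-gray over 7 cells = 3792  → 23.1952
row 3: Σ corner-gray over 7 cells = 3898  → 23.8436
row 4: Σ corner-gray over 7 cells = 4279  → 26.1741
row 5: Σ corner-gray over 7 cells = 4165  → 25.4768
row 6: Σ corner-gray over 7 cells = 3086  → 18.8767
row 7: Σ corner-gray over 7 cells = 3081  → 18.8461
row 8: Σ corner-gray over 7 cells = 3670  → 22.4489
row 9: Σ corner-gray over 7 cells = 3937  → 24.0821
row 10: Σ corner-gray over 7 cells = 4120  → 25.2015
row 11: Σ corner-gray over 7 cells = 3442  → 21.0543
row 12: Σ corner-gray over 7 cells = 3425  → 20.9503
Σ rows: total corner-gray = 47787  → 292.3069 mm³

292.307


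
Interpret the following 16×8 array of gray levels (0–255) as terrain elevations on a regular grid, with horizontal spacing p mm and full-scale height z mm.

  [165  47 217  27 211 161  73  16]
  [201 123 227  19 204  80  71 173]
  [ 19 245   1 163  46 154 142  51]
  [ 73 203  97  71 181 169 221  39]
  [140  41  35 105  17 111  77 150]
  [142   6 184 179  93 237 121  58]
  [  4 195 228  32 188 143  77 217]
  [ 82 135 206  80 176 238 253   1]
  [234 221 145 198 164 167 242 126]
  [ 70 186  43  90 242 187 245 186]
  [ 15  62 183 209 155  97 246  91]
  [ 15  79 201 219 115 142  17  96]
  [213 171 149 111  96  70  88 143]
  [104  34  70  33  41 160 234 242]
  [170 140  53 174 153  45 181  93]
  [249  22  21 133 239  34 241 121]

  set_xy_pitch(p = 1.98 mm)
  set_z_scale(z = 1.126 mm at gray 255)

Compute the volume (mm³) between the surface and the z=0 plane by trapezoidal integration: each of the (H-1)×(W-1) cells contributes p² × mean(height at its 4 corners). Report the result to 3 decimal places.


height_mm = gray/255 × 1.126; cell vol = 1.98² × mean(4 corners)
unit = 1.98² × 1.126 / (4×255) = 0.00432781 mm³ per gray-sum
row 0: Σ corner-gray over 7 cells = 3475  → 15.0392
row 1: Σ corner-gray over 7 cells = 3394  → 14.6886
row 2: Σ corner-gray over 7 cells = 3568  → 15.4416
row 3: Σ corner-gray over 7 cells = 3058  → 13.2345
row 4: Σ corner-gray over 7 cells = 2902  → 12.5593
row 5: Σ corner-gray over 7 cells = 3787  → 16.3894
row 6: Σ corner-gray over 7 cells = 4206  → 18.2028
row 7: Σ corner-gray over 7 cells = 4893  → 21.1760
row 8: Σ corner-gray over 7 cells = 4876  → 21.1024
row 9: Σ corner-gray over 7 cells = 4252  → 18.4019
row 10: Σ corner-gray over 7 cells = 3667  → 15.8701
row 11: Σ corner-gray over 7 cells = 3383  → 14.6410
row 12: Σ corner-gray over 7 cells = 3216  → 13.9183
row 13: Σ corner-gray over 7 cells = 3245  → 14.0438
row 14: Σ corner-gray over 7 cells = 3505  → 15.1690
Σ rows: total corner-gray = 55427  → 239.8778 mm³

239.878


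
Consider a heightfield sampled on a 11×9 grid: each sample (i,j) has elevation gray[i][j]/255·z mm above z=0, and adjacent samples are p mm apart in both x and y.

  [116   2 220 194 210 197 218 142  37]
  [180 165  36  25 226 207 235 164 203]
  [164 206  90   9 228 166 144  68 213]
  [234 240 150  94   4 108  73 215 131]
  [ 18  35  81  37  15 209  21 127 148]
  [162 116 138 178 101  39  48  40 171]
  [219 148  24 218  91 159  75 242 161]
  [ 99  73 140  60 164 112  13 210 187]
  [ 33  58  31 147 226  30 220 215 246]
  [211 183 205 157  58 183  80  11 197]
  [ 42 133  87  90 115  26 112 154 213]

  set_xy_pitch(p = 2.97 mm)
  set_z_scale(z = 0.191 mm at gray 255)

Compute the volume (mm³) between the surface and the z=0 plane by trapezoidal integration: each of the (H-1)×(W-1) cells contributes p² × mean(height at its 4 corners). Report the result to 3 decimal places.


height_mm = gray/255 × 0.191; cell vol = 2.97² × mean(4 corners)
unit = 2.97² × 0.191 / (4×255) = 0.00165176 mm³ per gray-sum
row 0: Σ corner-gray over 8 cells = 5018  → 8.2885
row 1: Σ corner-gray over 8 cells = 4698  → 7.7600
row 2: Σ corner-gray over 8 cells = 4332  → 7.1554
row 3: Σ corner-gray over 8 cells = 3349  → 5.5317
row 4: Σ corner-gray over 8 cells = 2869  → 4.7389
row 5: Σ corner-gray over 8 cells = 3947  → 6.5195
row 6: Σ corner-gray over 8 cells = 4124  → 6.8118
row 7: Σ corner-gray over 8 cells = 3963  → 6.5459
row 8: Σ corner-gray over 8 cells = 4295  → 7.0943
row 9: Σ corner-gray over 8 cells = 3851  → 6.3609
Σ rows: total corner-gray = 40446  → 66.8070 mm³

66.807


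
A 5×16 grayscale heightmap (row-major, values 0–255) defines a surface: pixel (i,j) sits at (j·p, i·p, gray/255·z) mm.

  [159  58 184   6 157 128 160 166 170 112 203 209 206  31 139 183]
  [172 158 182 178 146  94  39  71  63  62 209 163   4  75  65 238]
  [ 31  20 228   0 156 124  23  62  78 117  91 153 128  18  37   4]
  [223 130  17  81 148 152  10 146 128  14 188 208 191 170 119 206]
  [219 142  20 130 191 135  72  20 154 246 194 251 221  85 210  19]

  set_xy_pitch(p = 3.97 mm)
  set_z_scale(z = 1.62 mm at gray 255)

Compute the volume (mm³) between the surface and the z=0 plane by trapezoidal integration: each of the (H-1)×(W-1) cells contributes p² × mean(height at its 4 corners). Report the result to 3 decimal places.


703.700

height_mm = gray/255 × 1.62; cell vol = 3.97² × mean(4 corners)
unit = 3.97² × 1.62 / (4×255) = 0.025032 mm³ per gray-sum
row 0: Σ corner-gray over 15 cells = 7628  → 190.9442
row 1: Σ corner-gray over 15 cells = 5933  → 148.5150
row 2: Σ corner-gray over 15 cells = 6338  → 158.6529
row 3: Σ corner-gray over 15 cells = 8213  → 205.5880
Σ rows: total corner-gray = 28112  → 703.7001 mm³


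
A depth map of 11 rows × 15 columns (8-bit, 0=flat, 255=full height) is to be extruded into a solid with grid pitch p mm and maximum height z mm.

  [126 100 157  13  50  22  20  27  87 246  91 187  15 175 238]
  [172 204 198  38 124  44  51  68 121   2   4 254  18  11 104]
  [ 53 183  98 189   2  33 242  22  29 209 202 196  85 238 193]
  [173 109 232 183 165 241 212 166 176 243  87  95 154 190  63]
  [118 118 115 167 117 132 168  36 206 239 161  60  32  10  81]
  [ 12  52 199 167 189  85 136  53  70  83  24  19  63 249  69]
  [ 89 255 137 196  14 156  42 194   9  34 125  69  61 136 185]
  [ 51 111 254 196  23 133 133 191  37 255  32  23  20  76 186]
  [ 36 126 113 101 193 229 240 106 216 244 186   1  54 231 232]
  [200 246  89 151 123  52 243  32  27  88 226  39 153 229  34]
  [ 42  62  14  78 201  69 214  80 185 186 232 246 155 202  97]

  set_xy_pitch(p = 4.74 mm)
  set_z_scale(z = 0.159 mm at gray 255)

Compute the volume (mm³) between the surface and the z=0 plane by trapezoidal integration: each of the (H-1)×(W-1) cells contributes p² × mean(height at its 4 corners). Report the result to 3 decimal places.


height_mm = gray/255 × 0.159; cell vol = 4.74² × mean(4 corners)
unit = 4.74² × 0.159 / (4×255) = 0.0035023 mm³ per gray-sum
row 0: Σ corner-gray over 14 cells = 5294  → 18.5412
row 1: Σ corner-gray over 14 cells = 6252  → 21.8964
row 2: Σ corner-gray over 14 cells = 8444  → 29.5734
row 3: Σ corner-gray over 14 cells = 8063  → 28.2391
row 4: Σ corner-gray over 14 cells = 6180  → 21.6442
row 5: Σ corner-gray over 14 cells = 5989  → 20.9753
row 6: Σ corner-gray over 14 cells = 6335  → 22.1871
row 7: Σ corner-gray over 14 cells = 7553  → 26.4529
row 8: Σ corner-gray over 14 cells = 7978  → 27.9414
row 9: Σ corner-gray over 14 cells = 7617  → 26.6770
Σ rows: total corner-gray = 69705  → 244.1280 mm³

244.128
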